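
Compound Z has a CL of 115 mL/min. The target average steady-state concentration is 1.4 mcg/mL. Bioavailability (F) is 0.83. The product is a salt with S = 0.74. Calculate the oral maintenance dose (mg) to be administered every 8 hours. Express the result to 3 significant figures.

CL = 115 mL/min × 60/1000 = 6.900 L/h
D = CL × Css × τ / F / S = 6.900 × 1.4 × 8 / 0.83 / 0.74 = 125.8 mg

126 mg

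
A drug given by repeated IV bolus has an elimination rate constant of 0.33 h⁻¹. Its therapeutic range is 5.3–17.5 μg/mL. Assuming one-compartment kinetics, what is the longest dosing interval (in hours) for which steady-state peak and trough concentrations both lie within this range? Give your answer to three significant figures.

Between IV bolus doses, concentration decays as C = C₀·e^(−kτ), so C_peak/C_trough = e^(kτ).
τ_max = ln(C_peak/C_trough) / k = ln(17.5/5.3) / 0.3300 = 1.194 / 0.3300 = 3.618 h

3.62 h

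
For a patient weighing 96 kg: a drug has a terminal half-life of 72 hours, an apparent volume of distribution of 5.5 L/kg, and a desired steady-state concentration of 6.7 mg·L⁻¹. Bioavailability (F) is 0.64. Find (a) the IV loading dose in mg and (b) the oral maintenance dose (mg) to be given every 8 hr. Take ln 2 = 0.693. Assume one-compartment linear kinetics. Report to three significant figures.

(a) 3540 mg; (b) 426 mg

Vd(total) = 96 kg × 5.5 L/kg = 528.0 L
LD = Vd × C = 528.0 × 6.7 = 3538 mg
CL = 0.693 × Vd / t½ = 0.693 × 528.0 / 72 = 5.082 L/h
D = CL × Css × τ / F = 5.082 × 6.7 × 8 / 0.64 = 425.6 mg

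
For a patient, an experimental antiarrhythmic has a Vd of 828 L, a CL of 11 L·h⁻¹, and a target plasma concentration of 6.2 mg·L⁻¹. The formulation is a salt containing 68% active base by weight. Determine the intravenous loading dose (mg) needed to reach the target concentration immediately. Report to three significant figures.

LD = Vd × C / S = 828.0 × 6.200 / 0.68 = 7549 mg

7550 mg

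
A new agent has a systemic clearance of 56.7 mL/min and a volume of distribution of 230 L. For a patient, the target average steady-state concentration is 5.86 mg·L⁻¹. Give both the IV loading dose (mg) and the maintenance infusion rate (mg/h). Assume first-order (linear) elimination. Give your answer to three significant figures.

Loading: fill Vd to C_target → 230.0 L × 5.86 mg/L = 1348 mg
CL = 56.7 mL/min × 60/1000 = 3.402 L/h
Maintenance: replace elimination → rate = CL × Css = 3.402 × 5.86 = 19.94 mg/h

(a) 1350 mg; (b) 19.9 mg/h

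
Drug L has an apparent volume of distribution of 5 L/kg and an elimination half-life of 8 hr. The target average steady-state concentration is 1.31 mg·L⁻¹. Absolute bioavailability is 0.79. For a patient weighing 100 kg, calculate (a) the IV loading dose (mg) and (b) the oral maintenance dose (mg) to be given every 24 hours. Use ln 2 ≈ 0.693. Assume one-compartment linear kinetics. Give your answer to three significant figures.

Total Vd = 5 × 100 = 500.0 L
LD = Vd × C = 500.0 × 1.31 = 655.0 mg
CL = 0.693 × Vd / t½ = 0.693 × 500.0 / 8 = 43.31 L/h
D = CL × Css × τ / F = 43.31 × 1.31 × 24 / 0.79 = 1724 mg

(a) 655 mg; (b) 1720 mg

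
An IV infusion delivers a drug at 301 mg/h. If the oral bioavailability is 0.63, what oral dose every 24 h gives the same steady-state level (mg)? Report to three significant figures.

To maintain the same Css, the systemic dosing rate must be unchanged: F·D/τ = infusion rate.
D = rate × τ / F = 301 × 24 / 0.63 = 11470 mg

11500 mg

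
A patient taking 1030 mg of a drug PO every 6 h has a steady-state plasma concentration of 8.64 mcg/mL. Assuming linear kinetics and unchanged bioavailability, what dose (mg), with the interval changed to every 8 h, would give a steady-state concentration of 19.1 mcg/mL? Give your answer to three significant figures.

For first-order elimination, Css ∝ F·D/(CL·τ); F and CL are unchanged, so Css ∝ D/τ.
D₂ = D₁ × (Css,target / Css,current) × (τ₂/τ₁) = 1030 × (19.1/8.64) × (8/6) = 3036 mg

3040 mg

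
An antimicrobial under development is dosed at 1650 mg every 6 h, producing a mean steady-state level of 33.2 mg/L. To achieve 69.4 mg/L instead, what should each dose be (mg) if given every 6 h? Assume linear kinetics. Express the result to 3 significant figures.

3450 mg

With linear kinetics, Css is proportional to dose rate (D/τ) at fixed clearance.
D₂ = D₁ × (Css,target / Css,current) = 1650 × 69.4/33.2 = 3449 mg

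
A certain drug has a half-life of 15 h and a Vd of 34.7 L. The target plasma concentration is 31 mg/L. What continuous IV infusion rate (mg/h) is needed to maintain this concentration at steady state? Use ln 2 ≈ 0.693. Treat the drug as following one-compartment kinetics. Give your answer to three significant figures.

49.7 mg/h

k = 0.693/15 = 0.04620 h⁻¹, so CL = k·Vd = 0.04620 × 34.70 = 1.603 L/h
Infusion rate = CL × Css = 1.603 × 31 = 49.69 mg/h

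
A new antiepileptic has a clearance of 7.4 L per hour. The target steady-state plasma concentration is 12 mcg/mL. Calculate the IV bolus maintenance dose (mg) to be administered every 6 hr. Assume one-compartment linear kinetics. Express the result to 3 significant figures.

533 mg

D = CL × Css × τ = 7.400 × 12 × 6 = 532.8 mg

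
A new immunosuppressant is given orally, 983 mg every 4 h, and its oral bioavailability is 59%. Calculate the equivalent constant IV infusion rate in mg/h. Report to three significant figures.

145 mg/h

Equivalent systemic input: infusion rate = F·D/τ.
Rate = 0.59 × 983 / 4 = 145.0 mg/h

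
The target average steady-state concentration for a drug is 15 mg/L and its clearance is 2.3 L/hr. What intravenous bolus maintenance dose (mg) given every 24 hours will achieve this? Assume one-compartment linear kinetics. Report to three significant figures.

828 mg

D = CL × Css × τ = 2.300 × 15 × 24 = 828.0 mg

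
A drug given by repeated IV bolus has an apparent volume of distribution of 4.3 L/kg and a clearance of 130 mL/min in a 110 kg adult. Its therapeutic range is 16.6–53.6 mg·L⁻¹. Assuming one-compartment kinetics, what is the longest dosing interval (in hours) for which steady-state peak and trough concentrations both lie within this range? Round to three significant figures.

Vd = 4.3 L/kg × 110 kg = 473.0 L
CL = 130 mL/min × 60/1000 = 7.800 L/h
k = CL / Vd = 7.800 / 473.0 = 0.01649 h⁻¹
Between IV bolus doses, concentration decays as C = C₀·e^(−kτ), so C_peak/C_trough = e^(kτ).
τ_max = ln(C_peak/C_trough) / k = ln(53.6/16.6) / 0.01649 = 1.172 / 0.01649 = 71.07 h

71.1 h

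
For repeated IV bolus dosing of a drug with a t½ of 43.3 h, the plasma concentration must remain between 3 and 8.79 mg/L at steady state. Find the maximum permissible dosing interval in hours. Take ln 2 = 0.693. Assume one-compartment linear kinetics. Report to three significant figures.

k = 0.693 / t½ = 0.693 / 43.3 = 0.01600 h⁻¹
Between IV bolus doses, concentration decays as C = C₀·e^(−kτ), so C_peak/C_trough = e^(kτ).
τ_max = ln(C_peak/C_trough) / k = ln(8.79/3) / 0.01600 = 1.075 / 0.01600 = 67.19 h

67.2 h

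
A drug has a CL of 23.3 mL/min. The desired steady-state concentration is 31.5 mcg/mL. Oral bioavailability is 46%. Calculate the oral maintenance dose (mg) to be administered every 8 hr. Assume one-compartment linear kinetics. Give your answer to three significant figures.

766 mg

Convert clearance: 23.3 mL/min × 60 min/h ÷ 1000 mL/L = 1.398 L/h
D = CL × Css × τ / F = 1.398 × 31.5 × 8 / 0.46 = 765.9 mg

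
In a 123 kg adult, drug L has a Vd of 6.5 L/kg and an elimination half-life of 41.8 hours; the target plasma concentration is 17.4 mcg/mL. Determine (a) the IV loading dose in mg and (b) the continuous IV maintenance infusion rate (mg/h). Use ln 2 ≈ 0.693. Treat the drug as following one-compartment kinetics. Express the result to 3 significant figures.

(a) 13900 mg; (b) 231 mg/h

Vd(total) = 123 kg × 6.5 L/kg = 799.5 L
LD = Vd × C = 799.5 × 17.4 = 13910 mg
CL = 0.693 × Vd / t½ = 0.693 × 799.5 / 41.8 = 13.25 L/h
Infusion rate = CL × Css = 13.25 × 17.4 = 230.6 mg/h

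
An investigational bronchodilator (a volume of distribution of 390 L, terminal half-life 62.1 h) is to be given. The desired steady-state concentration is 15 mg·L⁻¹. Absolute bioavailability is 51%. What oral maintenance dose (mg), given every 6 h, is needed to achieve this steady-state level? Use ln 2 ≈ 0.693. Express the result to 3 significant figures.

CL = ln 2 · Vd / t½ = 0.693 × 390.0 / 62.1 = 4.352 L/h
D = CL × Css × τ / F = 4.352 × 15 × 6 / 0.51 = 768.0 mg

768 mg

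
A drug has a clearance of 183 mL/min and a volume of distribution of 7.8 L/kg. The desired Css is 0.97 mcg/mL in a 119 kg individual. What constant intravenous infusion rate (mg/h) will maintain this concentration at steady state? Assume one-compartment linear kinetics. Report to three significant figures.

10.7 mg/h

CL = 183 mL/min × 60/1000 = 10.98 L/h
Infusion rate = CL · Css = 10.98 L/h × 0.97 mg/L = 10.65 mg/h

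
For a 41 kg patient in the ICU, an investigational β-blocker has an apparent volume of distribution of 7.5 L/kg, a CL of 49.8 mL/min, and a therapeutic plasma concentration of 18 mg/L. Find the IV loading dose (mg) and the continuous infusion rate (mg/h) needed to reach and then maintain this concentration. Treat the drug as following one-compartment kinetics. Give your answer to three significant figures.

Vd(total) = 41 kg × 7.5 L/kg = 307.5 L
Loading: fill Vd to C_target → 307.5 L × 18 mg/L = 5535 mg
Convert clearance: 49.8 mL/min × 60 min/h ÷ 1000 mL/L = 2.988 L/h
Maintenance infusion rate = CL × Css = 2.988 × 18 = 53.78 mg/h

(a) 5540 mg; (b) 53.8 mg/h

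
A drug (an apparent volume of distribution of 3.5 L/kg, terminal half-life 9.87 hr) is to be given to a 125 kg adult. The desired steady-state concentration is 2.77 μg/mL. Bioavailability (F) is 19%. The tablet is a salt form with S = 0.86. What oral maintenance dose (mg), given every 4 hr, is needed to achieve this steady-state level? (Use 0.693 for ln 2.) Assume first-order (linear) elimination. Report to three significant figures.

2080 mg

Vd = 3.5 L/kg × 125 kg = 437.5 L
k = 0.693/9.87 = 0.07021 h⁻¹, so CL = k·Vd = 0.07021 × 437.5 = 30.72 L/h
D = CL × Css × τ / F / S = 30.72 × 2.77 × 4 / 0.19 / 0.86 = 2083 mg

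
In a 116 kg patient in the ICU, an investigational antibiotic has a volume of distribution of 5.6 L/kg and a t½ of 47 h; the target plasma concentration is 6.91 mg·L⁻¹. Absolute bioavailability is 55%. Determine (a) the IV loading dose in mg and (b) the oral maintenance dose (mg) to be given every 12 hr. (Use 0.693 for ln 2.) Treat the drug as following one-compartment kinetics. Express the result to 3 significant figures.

Total Vd = 5.6 × 116 = 649.6 L
LD = Vd × C = 649.6 × 6.91 = 4489 mg
CL = 0.693 × Vd / t½ = 0.693 × 649.6 / 47 = 9.578 L/h
D = CL × Css × τ / F = 9.578 × 6.91 × 12 / 0.55 = 1444 mg

(a) 4490 mg; (b) 1440 mg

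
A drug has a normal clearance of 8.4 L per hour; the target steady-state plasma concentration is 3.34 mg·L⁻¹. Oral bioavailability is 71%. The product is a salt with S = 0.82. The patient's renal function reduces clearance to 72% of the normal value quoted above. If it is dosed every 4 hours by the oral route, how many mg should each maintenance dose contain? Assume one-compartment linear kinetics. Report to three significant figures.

139 mg

Patient clearance = 0.72 × 8.400 = 6.048 L/h
At steady state, dose per interval replaces the amount cleared in that interval: F·S·D/τ = CL·Css.
D = CL × Css × τ / F / S = 6.048 × 3.34 × 4 / 0.71 / 0.82 = 138.8 mg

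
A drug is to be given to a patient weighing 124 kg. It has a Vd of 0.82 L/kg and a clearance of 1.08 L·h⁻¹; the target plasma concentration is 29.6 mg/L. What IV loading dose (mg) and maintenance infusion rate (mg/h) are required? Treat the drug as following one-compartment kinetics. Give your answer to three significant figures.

(a) 3010 mg; (b) 32.0 mg/h

Vd = 0.82 L/kg × 124 kg = 101.7 L
Loading: fill Vd to C_target → 101.7 L × 29.6 mg/L = 3010 mg
Maintenance: replace elimination → rate = CL × Css = 1.080 × 29.6 = 31.97 mg/h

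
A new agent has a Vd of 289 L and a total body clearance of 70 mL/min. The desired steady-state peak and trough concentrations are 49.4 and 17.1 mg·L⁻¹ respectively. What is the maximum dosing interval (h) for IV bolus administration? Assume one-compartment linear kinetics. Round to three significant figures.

73.0 h

Convert clearance: 70 mL/min × 60 min/h ÷ 1000 mL/L = 4.200 L/h
k = CL / Vd = 4.200 / 289.0 = 0.01453 h⁻¹
Between IV bolus doses, concentration decays as C = C₀·e^(−kτ), so C_peak/C_trough = e^(kτ).
τ_max = ln(C_peak/C_trough) / k = ln(49.4/17.1) / 0.01453 = 1.061 / 0.01453 = 73.02 h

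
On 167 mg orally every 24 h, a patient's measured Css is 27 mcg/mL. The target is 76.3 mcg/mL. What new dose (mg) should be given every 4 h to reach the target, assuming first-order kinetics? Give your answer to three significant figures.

78.7 mg

For first-order elimination, Css ∝ F·D/(CL·τ); F and CL are unchanged, so Css ∝ D/τ.
D₂ = D₁ × (Css,target / Css,current) × (τ₂/τ₁) = 167 × (76.3/27) × (4/24) = 78.65 mg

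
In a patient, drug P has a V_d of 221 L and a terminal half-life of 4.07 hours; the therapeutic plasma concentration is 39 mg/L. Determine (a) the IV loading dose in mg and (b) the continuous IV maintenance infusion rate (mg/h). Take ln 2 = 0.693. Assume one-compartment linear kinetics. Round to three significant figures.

LD = Vd × C = 221.0 × 39 = 8619 mg
CL = 0.693 × Vd / t½ = 0.693 × 221.0 / 4.07 = 37.63 L/h
Infusion rate = CL × Css = 37.63 × 39 = 1468 mg/h

(a) 8620 mg; (b) 1470 mg/h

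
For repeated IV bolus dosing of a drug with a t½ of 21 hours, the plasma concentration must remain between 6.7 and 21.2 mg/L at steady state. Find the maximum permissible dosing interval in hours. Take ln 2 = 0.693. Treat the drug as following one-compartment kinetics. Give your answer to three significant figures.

k = 0.693 / t½ = 0.693 / 21 = 0.03300 h⁻¹
Between IV bolus doses, concentration decays as C = C₀·e^(−kτ), so C_peak/C_trough = e^(kτ).
τ_max = ln(C_peak/C_trough) / k = ln(21.2/6.7) / 0.03300 = 1.152 / 0.03300 = 34.91 h

34.9 h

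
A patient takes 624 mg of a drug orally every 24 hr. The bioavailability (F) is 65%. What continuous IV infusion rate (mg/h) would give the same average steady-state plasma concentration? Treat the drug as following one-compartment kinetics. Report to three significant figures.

Equivalent systemic input: infusion rate = F·D/τ.
Rate = 0.65 × 624 / 24 = 16.90 mg/h

16.9 mg/h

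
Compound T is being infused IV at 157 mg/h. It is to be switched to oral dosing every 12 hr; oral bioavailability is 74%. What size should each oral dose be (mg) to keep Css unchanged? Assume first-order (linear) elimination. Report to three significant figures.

To maintain the same Css, the systemic dosing rate must be unchanged: F·D/τ = infusion rate.
D = rate × τ / F = 157 × 12 / 0.74 = 2546 mg

2550 mg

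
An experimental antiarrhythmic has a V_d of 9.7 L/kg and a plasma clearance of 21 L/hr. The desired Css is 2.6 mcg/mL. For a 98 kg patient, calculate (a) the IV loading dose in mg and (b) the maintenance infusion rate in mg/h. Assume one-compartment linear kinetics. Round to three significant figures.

(a) 2470 mg; (b) 54.6 mg/h

Vd(total) = 98 kg × 9.7 L/kg = 950.6 L
Loading dose = Vd × C = 950.6 × 2.6 = 2472 mg
Maintenance infusion rate = CL × Css = 21.00 × 2.6 = 54.60 mg/h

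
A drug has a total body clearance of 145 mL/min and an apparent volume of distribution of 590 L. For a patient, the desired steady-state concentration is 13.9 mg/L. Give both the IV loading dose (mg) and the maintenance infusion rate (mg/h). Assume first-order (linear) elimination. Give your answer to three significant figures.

Loading dose = Vd × C = 590.0 × 13.9 = 8201 mg
CL = 145 mL/min = 145 × 0.06 = 8.700 L/h
Maintenance infusion rate = CL × Css = 8.700 × 13.9 = 120.9 mg/h

(a) 8200 mg; (b) 121 mg/h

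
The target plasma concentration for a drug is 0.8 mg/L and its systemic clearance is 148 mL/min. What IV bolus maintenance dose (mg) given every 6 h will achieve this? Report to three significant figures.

42.6 mg

Convert clearance: 148 mL/min × 60 min/h ÷ 1000 mL/L = 8.880 L/h
D = CL × Css × τ = 8.880 × 0.8 × 6 = 42.62 mg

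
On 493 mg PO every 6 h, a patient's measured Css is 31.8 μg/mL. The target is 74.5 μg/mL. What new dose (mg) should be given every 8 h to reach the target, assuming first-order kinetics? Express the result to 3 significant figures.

1540 mg

For first-order elimination, Css ∝ F·D/(CL·τ); F and CL are unchanged, so Css ∝ D/τ.
D₂ = D₁ × (Css,target / Css,current) × (τ₂/τ₁) = 493 × (74.5/31.8) × (8/6) = 1540 mg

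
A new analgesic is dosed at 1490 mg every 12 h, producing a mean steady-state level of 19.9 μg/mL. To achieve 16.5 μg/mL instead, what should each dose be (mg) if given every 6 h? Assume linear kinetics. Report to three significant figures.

618 mg

With linear kinetics, Css is proportional to dose rate (D/τ) at fixed clearance.
D₂ = D₁ × (Css,target / Css,current) × (τ₂/τ₁) = 1490 × (16.5/19.9) × (6/12) = 617.7 mg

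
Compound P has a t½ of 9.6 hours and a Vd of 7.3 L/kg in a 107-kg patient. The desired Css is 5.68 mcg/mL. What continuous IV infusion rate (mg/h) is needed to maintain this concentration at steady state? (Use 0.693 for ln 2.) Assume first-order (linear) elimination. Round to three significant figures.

320 mg/h

Vd(total) = 107 kg × 7.3 L/kg = 781.1 L
k = 0.693/9.6 = 0.07219 h⁻¹, so CL = k·Vd = 0.07219 × 781.1 = 56.39 L/h
Infusion rate = CL × Css = 56.39 × 5.68 = 320.3 mg/h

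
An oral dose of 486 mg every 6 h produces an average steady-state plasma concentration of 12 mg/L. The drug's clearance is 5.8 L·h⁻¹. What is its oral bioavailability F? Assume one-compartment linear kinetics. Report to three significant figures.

F·D/τ = CL·Css at steady state → F = CL·Css·τ / D.
F = 5.8 × 12 × 6 / 486 = 0.859

0.859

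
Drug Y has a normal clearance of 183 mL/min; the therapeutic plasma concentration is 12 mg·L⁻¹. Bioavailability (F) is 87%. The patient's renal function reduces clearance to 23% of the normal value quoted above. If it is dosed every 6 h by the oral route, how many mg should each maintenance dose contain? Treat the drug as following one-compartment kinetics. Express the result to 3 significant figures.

209 mg

CL = 183 mL/min × 60/1000 = 10.98 L/h
Patient clearance = 0.23 × 10.98 = 2.525 L/h
At steady state, dose per interval replaces the amount cleared in that interval: F·D/τ = CL·Css.
D = CL × Css × τ / F = 2.525 × 12 × 6 / 0.87 = 209.0 mg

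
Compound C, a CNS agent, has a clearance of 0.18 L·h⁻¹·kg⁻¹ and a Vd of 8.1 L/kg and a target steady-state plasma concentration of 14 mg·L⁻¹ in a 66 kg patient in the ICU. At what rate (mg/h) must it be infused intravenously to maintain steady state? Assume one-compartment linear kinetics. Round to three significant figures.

CL = 0.18 L·h⁻¹·kg⁻¹ × 66 kg = 11.88 L/h
R₀ = 11.88 × 14 = 166.3 mg/h

166 mg/h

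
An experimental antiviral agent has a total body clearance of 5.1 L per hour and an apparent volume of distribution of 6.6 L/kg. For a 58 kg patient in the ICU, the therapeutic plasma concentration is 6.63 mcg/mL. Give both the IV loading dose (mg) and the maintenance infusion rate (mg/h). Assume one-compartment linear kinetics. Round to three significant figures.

Vd(total) = 58 kg × 6.6 L/kg = 382.8 L
Loading dose = Vd × C = 382.8 × 6.63 = 2538 mg
Infusion rate = 5.100 L/h × 6.63 mg/L = 33.81 mg/h

(a) 2540 mg; (b) 33.8 mg/h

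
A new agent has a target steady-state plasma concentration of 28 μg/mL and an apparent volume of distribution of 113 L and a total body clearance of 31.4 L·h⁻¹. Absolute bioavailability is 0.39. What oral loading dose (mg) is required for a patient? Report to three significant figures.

8110 mg

LD = Vd × C / F = 113.0 × 28.00 / 0.39 = 8113 mg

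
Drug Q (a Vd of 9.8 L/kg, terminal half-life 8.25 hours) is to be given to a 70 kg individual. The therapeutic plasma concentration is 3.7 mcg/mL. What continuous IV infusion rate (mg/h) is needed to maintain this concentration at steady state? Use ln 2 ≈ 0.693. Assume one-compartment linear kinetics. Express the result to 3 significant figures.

Vd(total) = 70 kg × 9.8 L/kg = 686.0 L
k = 0.693/8.25 = 0.08400 h⁻¹, so CL = k·Vd = 0.08400 × 686.0 = 57.62 L/h
Infusion rate = CL × Css = 57.62 × 3.7 = 213.2 mg/h

213 mg/h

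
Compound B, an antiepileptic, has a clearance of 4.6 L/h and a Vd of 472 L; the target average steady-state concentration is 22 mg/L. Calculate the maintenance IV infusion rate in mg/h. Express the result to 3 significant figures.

Rate = CL × Css = 4.600 × 22 = 101.2 mg/h

101 mg/h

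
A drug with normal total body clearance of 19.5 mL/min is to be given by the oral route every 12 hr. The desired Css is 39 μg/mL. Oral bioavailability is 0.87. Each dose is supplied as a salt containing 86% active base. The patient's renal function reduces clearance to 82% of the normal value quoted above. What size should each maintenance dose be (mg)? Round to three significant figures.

Convert clearance: 19.5 mL/min × 60 min/h ÷ 1000 mL/L = 1.170 L/h
Patient clearance = 0.82 × 1.170 = 0.9594 L/h
D = CL × Css × τ / F / S = 0.9594 × 39 × 12 / 0.87 / 0.86 = 600.1 mg

600 mg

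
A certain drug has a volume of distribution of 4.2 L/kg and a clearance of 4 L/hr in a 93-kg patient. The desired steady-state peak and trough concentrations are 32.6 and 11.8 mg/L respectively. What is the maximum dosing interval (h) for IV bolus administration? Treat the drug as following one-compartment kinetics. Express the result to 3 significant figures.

Vd(total) = 93 kg × 4.2 L/kg = 390.6 L
k = CL / Vd = 4.000 / 390.6 = 0.01024 h⁻¹
Between IV bolus doses, concentration decays as C = C₀·e^(−kτ), so C_peak/C_trough = e^(kτ).
τ_max = ln(C_peak/C_trough) / k = ln(32.6/11.8) / 0.01024 = 1.016 / 0.01024 = 99.22 h

99.2 h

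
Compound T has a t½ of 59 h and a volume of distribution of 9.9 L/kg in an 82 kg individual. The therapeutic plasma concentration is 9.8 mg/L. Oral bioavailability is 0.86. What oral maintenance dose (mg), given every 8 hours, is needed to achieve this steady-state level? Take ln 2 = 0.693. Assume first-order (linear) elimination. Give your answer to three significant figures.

869 mg

Vd = 9.9 L/kg × 82 kg = 811.8 L
CL = 0.693 × Vd / t½ = 0.693 × 811.8 / 59 = 9.535 L/h
D = CL × Css × τ / F = 9.535 × 9.8 × 8 / 0.86 = 869.2 mg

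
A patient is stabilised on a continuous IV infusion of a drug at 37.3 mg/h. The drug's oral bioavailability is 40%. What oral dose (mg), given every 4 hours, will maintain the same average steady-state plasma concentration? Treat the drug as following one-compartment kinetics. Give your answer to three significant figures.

To maintain the same Css, the systemic dosing rate must be unchanged: F·D/τ = infusion rate.
D = rate × τ / F = 37.3 × 4 / 0.4 = 373.0 mg

373 mg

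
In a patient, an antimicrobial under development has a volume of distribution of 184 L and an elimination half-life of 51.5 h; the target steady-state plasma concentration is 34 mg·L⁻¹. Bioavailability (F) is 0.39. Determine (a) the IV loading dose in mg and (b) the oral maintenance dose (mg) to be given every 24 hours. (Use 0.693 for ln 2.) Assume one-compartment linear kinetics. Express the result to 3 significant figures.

LD = Vd × C = 184.0 × 34 = 6256 mg
CL = 0.693 × Vd / t½ = 0.693 × 184.0 / 51.5 = 2.476 L/h
D = CL × Css × τ / F = 2.476 × 34 × 24 / 0.39 = 5181 mg

(a) 6260 mg; (b) 5180 mg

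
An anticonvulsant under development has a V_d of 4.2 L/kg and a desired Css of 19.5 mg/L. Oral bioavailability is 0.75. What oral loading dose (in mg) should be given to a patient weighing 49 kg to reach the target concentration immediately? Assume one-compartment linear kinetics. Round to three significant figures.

5350 mg

Total Vd = 4.2 × 49 = 205.8 L
LD = Vd × C / F = 205.8 × 19.50 / 0.75 = 5351 mg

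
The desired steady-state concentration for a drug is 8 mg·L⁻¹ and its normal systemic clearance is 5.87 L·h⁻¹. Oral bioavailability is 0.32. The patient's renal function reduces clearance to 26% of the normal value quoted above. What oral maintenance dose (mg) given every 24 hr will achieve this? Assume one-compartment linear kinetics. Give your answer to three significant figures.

916 mg

Patient clearance = 0.26 × 5.870 = 1.526 L/h
D = CL × Css × τ / F = 1.526 × 8 × 24 / 0.32 = 915.6 mg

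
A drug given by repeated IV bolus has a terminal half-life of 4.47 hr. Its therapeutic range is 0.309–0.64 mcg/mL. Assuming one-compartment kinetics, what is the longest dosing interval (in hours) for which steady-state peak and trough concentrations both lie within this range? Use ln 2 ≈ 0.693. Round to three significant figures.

k = 0.693 / t½ = 0.693 / 4.47 = 0.1550 h⁻¹
Between IV bolus doses, concentration decays as C = C₀·e^(−kτ), so C_peak/C_trough = e^(kτ).
τ_max = ln(C_peak/C_trough) / k = ln(0.64/0.309) / 0.1550 = 0.7281 / 0.1550 = 4.697 h

4.70 h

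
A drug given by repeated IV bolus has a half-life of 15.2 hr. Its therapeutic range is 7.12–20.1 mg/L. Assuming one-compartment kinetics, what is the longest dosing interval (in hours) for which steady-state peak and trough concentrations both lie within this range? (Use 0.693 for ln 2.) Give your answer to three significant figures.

22.8 h

k = 0.693 / t½ = 0.693 / 15.2 = 0.04559 h⁻¹
Between IV bolus doses, concentration decays as C = C₀·e^(−kτ), so C_peak/C_trough = e^(kτ).
τ_max = ln(C_peak/C_trough) / k = ln(20.1/7.12) / 0.04559 = 1.038 / 0.04559 = 22.77 h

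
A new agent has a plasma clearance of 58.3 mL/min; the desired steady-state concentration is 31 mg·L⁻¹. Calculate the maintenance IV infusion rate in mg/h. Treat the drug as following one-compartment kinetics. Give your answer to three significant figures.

Convert clearance: 58.3 mL/min × 60 min/h ÷ 1000 mL/L = 3.498 L/h
At steady state, infusion rate equals elimination rate: rate in = CL × Css.
R₀ = 3.498 × 31 = 108.4 mg/h

108 mg/h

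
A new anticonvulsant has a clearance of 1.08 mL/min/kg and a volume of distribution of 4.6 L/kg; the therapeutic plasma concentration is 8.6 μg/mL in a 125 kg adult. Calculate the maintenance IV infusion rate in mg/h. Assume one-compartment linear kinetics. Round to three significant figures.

CL = 1.08 mL/min/kg × 125 kg = 135.0 mL/min = 135.0 × 60/1000 = 8.100 L/h
At steady state, infusion rate equals elimination rate: rate in = CL × Css.
R₀ = 8.100 × 8.6 = 69.66 mg/h

69.7 mg/h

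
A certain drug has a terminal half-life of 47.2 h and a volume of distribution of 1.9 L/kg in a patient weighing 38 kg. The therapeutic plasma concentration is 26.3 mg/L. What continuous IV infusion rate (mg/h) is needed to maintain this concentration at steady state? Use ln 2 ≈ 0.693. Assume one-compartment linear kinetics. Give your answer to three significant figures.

27.9 mg/h

Vd(total) = 38 kg × 1.9 L/kg = 72.20 L
CL = 0.693 × Vd / t½ = 0.693 × 72.20 / 47.2 = 1.060 L/h
Infusion rate = CL × Css = 1.060 × 26.3 = 27.88 mg/h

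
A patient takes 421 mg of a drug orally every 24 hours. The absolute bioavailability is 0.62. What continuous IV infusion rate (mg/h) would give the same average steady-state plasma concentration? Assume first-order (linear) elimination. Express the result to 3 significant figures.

10.9 mg/h

Equivalent systemic input: infusion rate = F·D/τ.
Rate = 0.62 × 421 / 24 = 10.88 mg/h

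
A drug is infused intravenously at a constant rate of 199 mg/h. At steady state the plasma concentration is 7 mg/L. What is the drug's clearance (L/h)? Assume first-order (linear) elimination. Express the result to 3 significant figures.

28.4 L/h

At steady state, infusion rate = CL × Css, so CL = rate / Css.
CL = 199 / 7 = 28.43 L/h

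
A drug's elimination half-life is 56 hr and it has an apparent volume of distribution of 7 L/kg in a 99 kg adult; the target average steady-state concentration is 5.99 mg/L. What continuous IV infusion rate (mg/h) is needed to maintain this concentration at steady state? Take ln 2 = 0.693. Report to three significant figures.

51.4 mg/h

Vd = 7 L/kg × 99 kg = 693.0 L
CL = ln 2 · Vd / t½ = 0.693 × 693.0 / 56 = 8.576 L/h
Infusion rate = CL × Css = 8.576 × 5.99 = 51.37 mg/h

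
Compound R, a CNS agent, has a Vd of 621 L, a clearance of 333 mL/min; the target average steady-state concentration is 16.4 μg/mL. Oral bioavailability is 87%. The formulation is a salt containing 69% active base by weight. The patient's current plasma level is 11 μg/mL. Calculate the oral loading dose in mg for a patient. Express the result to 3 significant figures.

Concentration deficit ΔC = 16.4 − 11 = 5.400 mg/L
LD = Vd × ΔC / F / S = 621.0 × 5.400 / 0.87 / 0.69 = 5586 mg

5590 mg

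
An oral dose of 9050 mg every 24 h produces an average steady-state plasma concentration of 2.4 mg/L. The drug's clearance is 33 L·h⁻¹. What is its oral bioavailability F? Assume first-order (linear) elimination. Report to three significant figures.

0.210

F·D/τ = CL·Css at steady state → F = CL·Css·τ / D.
F = 33 × 2.4 × 24 / 9050 = 0.210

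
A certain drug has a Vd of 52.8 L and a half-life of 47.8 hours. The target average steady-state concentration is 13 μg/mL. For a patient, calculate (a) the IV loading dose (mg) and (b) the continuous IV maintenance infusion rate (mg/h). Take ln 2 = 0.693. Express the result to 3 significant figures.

LD = Vd × C = 52.80 × 13 = 686.4 mg
CL = 0.693 × Vd / t½ = 0.693 × 52.80 / 47.8 = 0.7655 L/h
Infusion rate = CL × Css = 0.7655 × 13 = 9.952 mg/h

(a) 686 mg; (b) 9.95 mg/h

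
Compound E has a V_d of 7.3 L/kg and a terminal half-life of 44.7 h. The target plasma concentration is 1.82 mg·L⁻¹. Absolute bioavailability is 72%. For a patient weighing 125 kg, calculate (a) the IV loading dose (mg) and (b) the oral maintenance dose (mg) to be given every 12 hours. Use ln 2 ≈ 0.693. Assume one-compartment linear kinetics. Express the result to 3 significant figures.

Vd(total) = 125 kg × 7.3 L/kg = 912.5 L
LD = Vd × C = 912.5 × 1.82 = 1661 mg
CL = 0.693 × Vd / t½ = 0.693 × 912.5 / 44.7 = 14.15 L/h
D = CL × Css × τ / F = 14.15 × 1.82 × 12 / 0.72 = 429.2 mg

(a) 1660 mg; (b) 429 mg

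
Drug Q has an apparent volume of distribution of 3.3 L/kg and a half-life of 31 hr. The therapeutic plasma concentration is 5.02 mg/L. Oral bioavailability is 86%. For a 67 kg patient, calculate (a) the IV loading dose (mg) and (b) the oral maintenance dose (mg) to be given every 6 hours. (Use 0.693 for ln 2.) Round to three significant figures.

Vd = 3.3 L/kg × 67 kg = 221.1 L
LD = Vd × C = 221.1 × 5.02 = 1110 mg
CL = 0.693 × Vd / t½ = 0.693 × 221.1 / 31 = 4.943 L/h
D = CL × Css × τ / F = 4.943 × 5.02 × 6 / 0.86 = 173.1 mg

(a) 1110 mg; (b) 173 mg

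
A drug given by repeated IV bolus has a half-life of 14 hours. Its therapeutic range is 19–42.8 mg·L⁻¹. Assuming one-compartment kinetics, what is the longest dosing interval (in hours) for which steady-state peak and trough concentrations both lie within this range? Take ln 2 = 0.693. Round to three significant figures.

16.4 h

k = 0.693 / t½ = 0.693 / 14 = 0.04950 h⁻¹
Between IV bolus doses, concentration decays as C = C₀·e^(−kτ), so C_peak/C_trough = e^(kτ).
τ_max = ln(C_peak/C_trough) / k = ln(42.8/19) / 0.04950 = 0.8121 / 0.04950 = 16.41 h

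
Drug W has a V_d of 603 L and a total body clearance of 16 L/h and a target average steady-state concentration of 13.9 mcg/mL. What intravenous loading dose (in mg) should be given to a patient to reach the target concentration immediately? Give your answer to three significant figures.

LD = Vd × C = 603.0 × 13.90 = 8382 mg

8380 mg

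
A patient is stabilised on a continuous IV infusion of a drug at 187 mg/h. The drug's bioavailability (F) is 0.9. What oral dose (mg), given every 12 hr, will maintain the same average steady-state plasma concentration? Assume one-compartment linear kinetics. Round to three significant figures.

To maintain the same Css, the systemic dosing rate must be unchanged: F·D/τ = infusion rate.
D = rate × τ / F = 187 × 12 / 0.9 = 2493 mg

2490 mg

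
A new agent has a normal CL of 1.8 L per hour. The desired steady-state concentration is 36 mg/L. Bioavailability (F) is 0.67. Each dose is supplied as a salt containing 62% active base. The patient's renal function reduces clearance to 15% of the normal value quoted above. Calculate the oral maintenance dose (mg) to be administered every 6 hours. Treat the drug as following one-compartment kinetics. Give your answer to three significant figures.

140 mg

Patient clearance = 0.15 × 1.800 = 0.2700 L/h
D = CL × Css × τ / F / S = 0.2700 × 36 × 6 / 0.67 / 0.62 = 140.4 mg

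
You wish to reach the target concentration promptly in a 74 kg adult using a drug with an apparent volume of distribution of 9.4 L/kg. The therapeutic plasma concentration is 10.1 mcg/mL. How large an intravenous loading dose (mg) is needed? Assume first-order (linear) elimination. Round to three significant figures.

Vd(total) = 74 kg × 9.4 L/kg = 695.6 L
The loading dose fills Vd to the target concentration.
LD = Vd × C = 695.6 × 10.10 = 7026 mg

7030 mg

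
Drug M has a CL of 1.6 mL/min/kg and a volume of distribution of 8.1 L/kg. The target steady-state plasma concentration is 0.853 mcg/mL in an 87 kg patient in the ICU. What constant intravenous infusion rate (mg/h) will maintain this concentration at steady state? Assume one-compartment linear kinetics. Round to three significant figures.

CL = 1.6 mL/min/kg × 87 kg = 139.2 mL/min = 139.2 × 60/1000 = 8.352 L/h
Rate = CL × Css = 8.352 × 0.853 = 7.124 mg/h

7.12 mg/h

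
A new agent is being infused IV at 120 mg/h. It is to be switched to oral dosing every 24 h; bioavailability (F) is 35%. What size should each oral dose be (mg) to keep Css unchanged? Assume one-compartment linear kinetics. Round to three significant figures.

To maintain the same Css, the systemic dosing rate must be unchanged: F·D/τ = infusion rate.
D = rate × τ / F = 120 × 24 / 0.35 = 8229 mg

8230 mg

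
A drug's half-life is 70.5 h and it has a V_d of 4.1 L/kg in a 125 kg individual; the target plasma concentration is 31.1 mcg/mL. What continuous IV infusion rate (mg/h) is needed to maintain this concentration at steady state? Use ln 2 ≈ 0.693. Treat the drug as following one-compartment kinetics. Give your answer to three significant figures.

157 mg/h

Total Vd = 4.1 × 125 = 512.5 L
k = 0.693/70.5 = 0.009830 h⁻¹, so CL = k·Vd = 0.009830 × 512.5 = 5.038 L/h
Infusion rate = CL × Css = 5.038 × 31.1 = 156.7 mg/h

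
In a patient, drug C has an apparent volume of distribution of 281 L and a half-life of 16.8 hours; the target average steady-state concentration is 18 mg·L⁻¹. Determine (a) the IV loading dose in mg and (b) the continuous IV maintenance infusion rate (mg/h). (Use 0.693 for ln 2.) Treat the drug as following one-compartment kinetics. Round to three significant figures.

LD = Vd × C = 281.0 × 18 = 5058 mg
CL = 0.693 × Vd / t½ = 0.693 × 281.0 / 16.8 = 11.59 L/h
Infusion rate = CL × Css = 11.59 × 18 = 208.6 mg/h

(a) 5060 mg; (b) 209 mg/h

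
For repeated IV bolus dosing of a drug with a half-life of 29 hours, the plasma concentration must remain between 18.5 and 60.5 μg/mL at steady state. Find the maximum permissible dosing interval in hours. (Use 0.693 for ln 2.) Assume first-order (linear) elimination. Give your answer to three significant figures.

k = 0.693 / t½ = 0.693 / 29 = 0.02390 h⁻¹
Between IV bolus doses, concentration decays as C = C₀·e^(−kτ), so C_peak/C_trough = e^(kτ).
τ_max = ln(C_peak/C_trough) / k = ln(60.5/18.5) / 0.02390 = 1.185 / 0.02390 = 49.58 h

49.6 h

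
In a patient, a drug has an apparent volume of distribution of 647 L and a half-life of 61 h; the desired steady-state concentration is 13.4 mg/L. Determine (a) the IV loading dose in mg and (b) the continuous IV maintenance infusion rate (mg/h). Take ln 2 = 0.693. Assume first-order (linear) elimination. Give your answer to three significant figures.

(a) 8670 mg; (b) 98.5 mg/h

LD = Vd × C = 647.0 × 13.4 = 8670 mg
CL = 0.693 × Vd / t½ = 0.693 × 647.0 / 61 = 7.350 L/h
Infusion rate = CL × Css = 7.350 × 13.4 = 98.49 mg/h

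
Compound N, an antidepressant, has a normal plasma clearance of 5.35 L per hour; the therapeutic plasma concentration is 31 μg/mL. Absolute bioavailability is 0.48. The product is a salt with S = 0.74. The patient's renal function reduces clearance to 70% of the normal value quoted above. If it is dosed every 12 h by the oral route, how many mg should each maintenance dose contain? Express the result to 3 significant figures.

Patient clearance = 0.7 × 5.350 = 3.745 L/h
D = CL × Css × τ / F / S = 3.745 × 31 × 12 / 0.48 / 0.74 = 3922 mg

3920 mg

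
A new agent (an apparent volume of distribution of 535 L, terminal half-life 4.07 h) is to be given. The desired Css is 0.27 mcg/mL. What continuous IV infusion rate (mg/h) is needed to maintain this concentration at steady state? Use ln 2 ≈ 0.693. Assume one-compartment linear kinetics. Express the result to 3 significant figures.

CL = ln 2 · Vd / t½ = 0.693 × 535.0 / 4.07 = 91.09 L/h
Infusion rate = CL × Css = 91.09 × 0.27 = 24.59 mg/h

24.6 mg/h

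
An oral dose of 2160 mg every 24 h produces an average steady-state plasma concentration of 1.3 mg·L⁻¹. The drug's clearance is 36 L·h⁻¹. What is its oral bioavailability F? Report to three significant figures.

F·D/τ = CL·Css at steady state → F = CL·Css·τ / D.
F = 36 × 1.3 × 24 / 2160 = 0.520

0.520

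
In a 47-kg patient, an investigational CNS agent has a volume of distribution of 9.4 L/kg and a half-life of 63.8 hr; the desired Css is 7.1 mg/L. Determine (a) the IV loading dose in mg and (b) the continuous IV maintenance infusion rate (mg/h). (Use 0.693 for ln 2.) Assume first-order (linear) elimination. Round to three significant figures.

Total Vd = 9.4 × 47 = 441.8 L
LD = Vd × C = 441.8 × 7.1 = 3137 mg
CL = 0.693 × Vd / t½ = 0.693 × 441.8 / 63.8 = 4.799 L/h
Infusion rate = CL × Css = 4.799 × 7.1 = 34.07 mg/h

(a) 3140 mg; (b) 34.1 mg/h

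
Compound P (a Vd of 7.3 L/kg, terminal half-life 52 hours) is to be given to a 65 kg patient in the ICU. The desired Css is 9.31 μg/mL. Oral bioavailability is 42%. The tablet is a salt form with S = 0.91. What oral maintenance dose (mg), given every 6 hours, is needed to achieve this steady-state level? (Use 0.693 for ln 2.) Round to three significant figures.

Total Vd = 7.3 × 65 = 474.5 L
k = 0.693/52 = 0.01333 h⁻¹, so CL = k·Vd = 0.01333 × 474.5 = 6.325 L/h
D = CL × Css × τ / F / S = 6.325 × 9.31 × 6 / 0.42 / 0.91 = 924.4 mg

924 mg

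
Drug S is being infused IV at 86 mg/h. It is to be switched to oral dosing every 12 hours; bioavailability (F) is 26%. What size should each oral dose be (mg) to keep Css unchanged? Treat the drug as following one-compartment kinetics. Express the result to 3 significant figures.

3970 mg

To maintain the same Css, the systemic dosing rate must be unchanged: F·D/τ = infusion rate.
D = rate × τ / F = 86 × 12 / 0.26 = 3969 mg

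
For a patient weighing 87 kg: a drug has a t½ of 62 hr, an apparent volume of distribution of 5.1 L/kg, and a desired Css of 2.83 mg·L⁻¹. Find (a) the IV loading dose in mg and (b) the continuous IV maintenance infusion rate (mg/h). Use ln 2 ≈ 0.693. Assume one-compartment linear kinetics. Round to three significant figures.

Vd(total) = 87 kg × 5.1 L/kg = 443.7 L
LD = Vd × C = 443.7 × 2.83 = 1256 mg
CL = 0.693 × Vd / t½ = 0.693 × 443.7 / 62 = 4.959 L/h
Infusion rate = CL × Css = 4.959 × 2.83 = 14.03 mg/h

(a) 1260 mg; (b) 14.0 mg/h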